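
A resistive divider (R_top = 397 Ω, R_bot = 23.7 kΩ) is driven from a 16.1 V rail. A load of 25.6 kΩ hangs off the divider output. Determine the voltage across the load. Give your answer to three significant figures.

V_out ≈ 15.6 V

The load sits in parallel with R_bot: R_bot‖R_L = (23700 × 25600) / (23700 + 25600) = 12310 Ω.
V_out = 16.1 × 12310 / (397 + 12310) = 16.1 × 12310/12700 = 15.6 V.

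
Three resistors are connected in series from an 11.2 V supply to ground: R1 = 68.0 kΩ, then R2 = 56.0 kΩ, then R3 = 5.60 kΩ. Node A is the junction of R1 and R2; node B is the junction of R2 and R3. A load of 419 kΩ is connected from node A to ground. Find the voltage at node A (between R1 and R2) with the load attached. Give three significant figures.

Below node A the series string R2+R3 = 61.60 kΩ sits in parallel with the 419 kΩ load: 53.70 kΩ.
V_A = 11.2 × 53.70/(68.0 + 53.70) = 4.94 V.

V ≈ 4.94 V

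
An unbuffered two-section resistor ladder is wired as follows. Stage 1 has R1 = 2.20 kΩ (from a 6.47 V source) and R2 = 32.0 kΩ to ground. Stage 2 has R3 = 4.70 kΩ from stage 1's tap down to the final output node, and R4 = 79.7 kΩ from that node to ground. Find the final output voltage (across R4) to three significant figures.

V_out ≈ 5.58 V

Stage 2 presents R3+R4 = 84.40 kΩ as a load on stage 1's tap.
Stage 1's lower leg becomes R2‖(R3+R4) = 23.20 kΩ, so V_mid = 6.47 × 23.20/25.40 = 5.910 V.
Stage 2 is itself unloaded: V_out = V_mid × R4/(R3+R4) = 5.910 × 79.7/84.40 = 5.58 V.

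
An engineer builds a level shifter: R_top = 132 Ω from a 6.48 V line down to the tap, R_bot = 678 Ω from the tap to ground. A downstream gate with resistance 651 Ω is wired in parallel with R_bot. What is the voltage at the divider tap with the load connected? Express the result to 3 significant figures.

The load sits in parallel with R_bot: R_bot‖R_L = (678 × 651) / (678 + 651) = 332.1 Ω.
V_out = 6.48 × 332.1 / (132 + 332.1) = 6.48 × 332.1/464.1 = 4.64 V.
(Unloaded it would have been 5.42 V.)

V_out ≈ 4.64 V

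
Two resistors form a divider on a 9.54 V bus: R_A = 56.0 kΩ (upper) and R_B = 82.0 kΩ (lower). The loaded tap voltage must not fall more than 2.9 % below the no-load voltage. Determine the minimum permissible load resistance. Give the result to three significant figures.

Output resistance R_th = R_A‖R_B = (56.0 × 82.0)/138.0 = 33.28 kΩ.
The fractional drop is R_th/(R_th + R_L); requiring this ≤ 0.0290 gives R_L ≥ R_th(1/0.0290 − 1) = 33.28 × 33.48 = 1.11 MΩ.

R_L(min) ≈ 1.11 MΩ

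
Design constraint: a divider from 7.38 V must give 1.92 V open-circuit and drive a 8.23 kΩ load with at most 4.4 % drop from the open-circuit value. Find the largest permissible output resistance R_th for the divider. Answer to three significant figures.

Loading drop = R_th/(R_th + R_L) ≤ 0.0440, so R_th ≤ R_L · ε/(1−ε) = 8.23 kΩ × 0.0440/0.9560 = 379 Ω.
(Any R1, R2 with R2/(R1+R2) = 0.260 and R1‖R2 ≤ 379 Ω will meet the spec.)

R_th ≤ 379 Ω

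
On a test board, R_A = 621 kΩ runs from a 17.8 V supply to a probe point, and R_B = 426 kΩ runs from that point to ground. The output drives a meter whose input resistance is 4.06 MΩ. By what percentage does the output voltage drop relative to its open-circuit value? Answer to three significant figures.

The divider's output (Thévenin) resistance is R_A‖R_B = 252.7 kΩ.
Fractional drop under load = R_th/(R_th + R_L) = 252.7 / (252.7 + 4060) = 0.05859.
So the output falls by 5.86 %.

5.86 %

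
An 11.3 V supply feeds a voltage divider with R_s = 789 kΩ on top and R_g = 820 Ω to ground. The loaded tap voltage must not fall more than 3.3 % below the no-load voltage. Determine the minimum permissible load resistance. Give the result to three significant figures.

R_L(min) ≈ 24.0 kΩ

Output resistance R_th = R_s‖R_g = (789000 × 820)/789800 = 819.1 Ω.
The fractional drop is R_th/(R_th + R_L); requiring this ≤ 0.0330 gives R_L ≥ R_th(1/0.0330 − 1) = 819.1 × 29.30 = 24.0 kΩ.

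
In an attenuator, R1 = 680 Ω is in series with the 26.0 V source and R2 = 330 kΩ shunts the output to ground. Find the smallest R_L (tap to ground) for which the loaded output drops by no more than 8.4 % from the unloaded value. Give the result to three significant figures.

R_L(min) ≈ 7.40 kΩ

Output resistance R_th = R1‖R2 = (680 × 330000)/330700 = 678.6 Ω.
The fractional drop is R_th/(R_th + R_L); requiring this ≤ 0.0840 gives R_L ≥ R_th(1/0.0840 − 1) = 678.6 × 10.90 = 7.40 kΩ.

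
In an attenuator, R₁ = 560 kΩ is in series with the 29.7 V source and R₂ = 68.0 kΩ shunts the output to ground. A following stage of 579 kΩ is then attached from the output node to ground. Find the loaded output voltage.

V_out ≈ 2.91 V

The load sits in parallel with R₂: R₂‖R_L = (68.0 × 579) / (68.0 + 579) = 60.85 kΩ.
V_out = 29.7 × 60.85 / (560 + 60.85) = 29.7 × 60.85/620.9 = 2.91 V.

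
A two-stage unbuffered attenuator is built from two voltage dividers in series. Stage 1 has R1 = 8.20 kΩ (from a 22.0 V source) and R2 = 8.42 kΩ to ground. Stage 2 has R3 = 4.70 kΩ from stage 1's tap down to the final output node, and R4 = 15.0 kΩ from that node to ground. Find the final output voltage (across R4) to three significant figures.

V_out ≈ 7.01 V

Stage 2 presents R3+R4 = 19.70 kΩ as a load on stage 1's tap.
Stage 1's lower leg becomes R2‖(R3+R4) = 5.899 kΩ, so V_mid = 22.0 × 5.899/14.10 = 9.205 V.
Stage 2 is itself unloaded: V_out = V_mid × R4/(R3+R4) = 9.205 × 15.0/19.70 = 7.01 V.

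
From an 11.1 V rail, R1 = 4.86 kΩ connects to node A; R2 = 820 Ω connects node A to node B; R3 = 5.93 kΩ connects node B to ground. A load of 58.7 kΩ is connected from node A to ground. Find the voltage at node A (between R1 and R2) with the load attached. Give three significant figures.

V ≈ 6.16 V

Below node A the series string R2+R3 = 6750 Ω sits in parallel with the 58700 Ω load: 6054 Ω.
V_A = 11.1 × 6054/(4860 + 6054) = 6.16 V.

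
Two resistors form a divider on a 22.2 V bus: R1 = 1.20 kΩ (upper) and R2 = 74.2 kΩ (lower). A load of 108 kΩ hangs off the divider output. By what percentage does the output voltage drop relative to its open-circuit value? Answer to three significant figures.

The divider's output (Thévenin) resistance is R1‖R2 = 1.181 kΩ.
Fractional drop under load = R_th/(R_th + R_L) = 1.181 / (1.181 + 108) = 0.01082.
So the output falls by 1.08 %.

1.08 %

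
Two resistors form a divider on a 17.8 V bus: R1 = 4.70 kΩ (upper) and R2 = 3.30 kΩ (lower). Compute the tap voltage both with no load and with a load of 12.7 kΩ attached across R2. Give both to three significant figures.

Open-circuit: V = 17.8 × 3.30/(4.70 + 3.30) = 7.34 V.
With the load, R2 becomes R2‖R_L = 2.619 kΩ, so V = 17.8 × 2.619/7.319 = 6.37 V.

Unloaded: 7.34 V; loaded: 6.37 V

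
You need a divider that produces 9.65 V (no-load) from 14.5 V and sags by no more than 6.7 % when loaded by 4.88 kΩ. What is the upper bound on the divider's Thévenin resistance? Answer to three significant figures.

Loading drop = R_th/(R_th + R_L) ≤ 0.0670, so R_th ≤ R_L · ε/(1−ε) = 4.88 kΩ × 0.0670/0.9330 = 350 Ω.

R_th ≤ 350 Ω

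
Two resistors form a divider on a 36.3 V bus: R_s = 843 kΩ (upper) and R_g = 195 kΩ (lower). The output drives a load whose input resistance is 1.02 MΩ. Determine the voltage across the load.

The load sits in parallel with R_g: R_g‖R_L = (195 × 1020) / (195 + 1020) = 163.7 kΩ.
V_out = 36.3 × 163.7 / (843 + 163.7) = 36.3 × 163.7/1007 = 5.90 V.

V_out ≈ 5.90 V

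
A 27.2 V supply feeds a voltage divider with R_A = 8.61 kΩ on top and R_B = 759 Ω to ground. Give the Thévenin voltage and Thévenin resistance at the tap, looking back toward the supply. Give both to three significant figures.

V_th = 2.20 V, R_th = 698 Ω

V_th is the open-circuit tap voltage: 27.2 × 759/(8610 + 759) = 2.20 V.
With the supply zeroed, R_A and R_B appear in parallel from the tap: R_th = R_A‖R_B = (8610 × 759)/9369 = 698 Ω.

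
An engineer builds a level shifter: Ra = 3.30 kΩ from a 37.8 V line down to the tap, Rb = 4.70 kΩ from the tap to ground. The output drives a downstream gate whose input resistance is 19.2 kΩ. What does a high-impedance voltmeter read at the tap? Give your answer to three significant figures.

V_out ≈ 20.2 V

The load sits in parallel with Rb: Rb‖R_L = (4.70 × 19.2) / (4.70 + 19.2) = 3.776 kΩ.
V_out = 37.8 × 3.776 / (3.30 + 3.776) = 37.8 × 3.776/7.076 = 20.2 V.
(Unloaded it would have been 22.2 V.)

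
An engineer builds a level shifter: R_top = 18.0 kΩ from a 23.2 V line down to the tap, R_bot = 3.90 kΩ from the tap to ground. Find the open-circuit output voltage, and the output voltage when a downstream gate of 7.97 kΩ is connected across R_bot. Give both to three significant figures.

Unloaded: 4.13 V; loaded: 2.95 V

Open-circuit: V = 23.2 × 3.90/(18.0 + 3.90) = 4.13 V.
With the load, R_bot becomes R_bot‖R_L = 2.619 kΩ, so V = 23.2 × 2.619/20.62 = 2.95 V.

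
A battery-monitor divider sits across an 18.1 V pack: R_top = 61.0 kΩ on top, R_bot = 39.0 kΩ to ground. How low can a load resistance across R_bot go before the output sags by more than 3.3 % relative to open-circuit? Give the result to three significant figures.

R_L(min) ≈ 697 kΩ

Output resistance R_th = R_top‖R_bot = (61.0 × 39.0)/100.0 = 23.79 kΩ.
The fractional drop is R_th/(R_th + R_L); requiring this ≤ 0.0330 gives R_L ≥ R_th(1/0.0330 − 1) = 23.79 × 29.30 = 697 kΩ.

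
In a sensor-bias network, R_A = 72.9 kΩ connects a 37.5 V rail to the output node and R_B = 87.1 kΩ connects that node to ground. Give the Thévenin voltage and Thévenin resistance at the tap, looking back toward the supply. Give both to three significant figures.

V_th is the open-circuit tap voltage: 37.5 × 87.1/(72.9 + 87.1) = 20.4 V.
With the supply zeroed, R_A and R_B appear in parallel from the tap: R_th = R_A‖R_B = (72.9 × 87.1)/160.0 = 39.7 kΩ.

V_th = 20.4 V, R_th = 39.7 kΩ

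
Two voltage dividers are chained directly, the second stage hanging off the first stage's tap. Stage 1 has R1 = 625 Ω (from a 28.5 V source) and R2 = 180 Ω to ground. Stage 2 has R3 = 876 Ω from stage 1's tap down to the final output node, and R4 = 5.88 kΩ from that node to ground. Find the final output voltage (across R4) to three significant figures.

V_out ≈ 5.43 V

Stage 2 presents R3+R4 = 6756 Ω as a load on stage 1's tap.
Stage 1's lower leg becomes R2‖(R3+R4) = 175.3 Ω, so V_mid = 28.5 × 175.3/800.3 = 6.244 V.
Stage 2 is itself unloaded: V_out = V_mid × R4/(R3+R4) = 6.244 × 5880/6756 = 5.43 V.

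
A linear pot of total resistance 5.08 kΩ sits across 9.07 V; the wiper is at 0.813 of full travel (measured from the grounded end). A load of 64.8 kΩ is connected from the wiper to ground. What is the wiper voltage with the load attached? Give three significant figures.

V ≈ 7.29 V

The wiper splits the pot into (1−α)R = 950.0 Ω above and αR = 4130 Ω below.
Lower section ‖ load = 3883 Ω.
V_wiper = 9.07 × 3883/(950.0 + 3883) = 7.29 V.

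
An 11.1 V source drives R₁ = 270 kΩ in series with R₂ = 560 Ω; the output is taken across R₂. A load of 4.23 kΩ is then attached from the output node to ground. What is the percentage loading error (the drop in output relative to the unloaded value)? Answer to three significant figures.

11.7 %

Unloaded V = 11.1 × 560/270600 = 0.022975 V.
Loaded: R₂‖R_L = 494.5 Ω, giving V = 11.1 × 494.5/270500 = 0.020294 V.
Drop = (0.022975 − 0.020294) / 0.022975 = 11.7 %.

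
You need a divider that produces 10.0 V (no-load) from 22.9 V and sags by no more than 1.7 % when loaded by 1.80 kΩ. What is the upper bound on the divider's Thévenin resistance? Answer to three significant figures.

R_th ≤ 31.1 Ω

Loading drop = R_th/(R_th + R_L) ≤ 0.0170, so R_th ≤ R_L · ε/(1−ε) = 1.80 kΩ × 0.0170/0.9830 = 31.1 Ω.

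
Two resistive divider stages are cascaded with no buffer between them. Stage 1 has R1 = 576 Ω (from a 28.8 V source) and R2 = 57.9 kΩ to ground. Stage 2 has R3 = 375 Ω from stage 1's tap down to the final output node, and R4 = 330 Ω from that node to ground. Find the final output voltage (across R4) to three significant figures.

Stage 2 presents R3+R4 = 705.0 Ω as a load on stage 1's tap.
Stage 1's lower leg becomes R2‖(R3+R4) = 696.5 Ω, so V_mid = 28.8 × 696.5/1273 = 15.76 V.
Stage 2 is itself unloaded: V_out = V_mid × R4/(R3+R4) = 15.76 × 330/705.0 = 7.38 V.

V_out ≈ 7.38 V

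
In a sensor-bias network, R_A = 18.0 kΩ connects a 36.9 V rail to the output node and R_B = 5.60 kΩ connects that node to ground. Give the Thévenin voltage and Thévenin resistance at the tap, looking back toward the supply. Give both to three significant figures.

V_th = 8.76 V, R_th = 4.27 kΩ

V_th is the open-circuit tap voltage: 36.9 × 5.60/(18.0 + 5.60) = 8.76 V.
With the supply zeroed, R_A and R_B appear in parallel from the tap: R_th = R_A‖R_B = (18.0 × 5.60)/23.60 = 4.27 kΩ.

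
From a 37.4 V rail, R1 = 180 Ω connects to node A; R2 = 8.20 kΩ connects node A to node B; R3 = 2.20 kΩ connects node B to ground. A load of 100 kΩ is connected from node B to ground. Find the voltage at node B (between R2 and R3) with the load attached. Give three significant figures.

V ≈ 7.64 V

At node B, R3 is in parallel with the load: R3‖R_L = 2153 Ω.
Below node A the resistance is R2 + (R3‖R_L) = 10350 Ω, so V_A = 37.4 × 10350/10530 = 36.76 V.
Then V_B = V_A × (R3‖R_L)/(R2 + R3‖R_L) = 36.76 × 2153/10350 = 7.64 V.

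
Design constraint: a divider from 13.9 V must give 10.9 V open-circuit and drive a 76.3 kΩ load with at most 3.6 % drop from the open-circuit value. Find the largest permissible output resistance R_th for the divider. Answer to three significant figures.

Loading drop = R_th/(R_th + R_L) ≤ 0.0360, so R_th ≤ R_L · ε/(1−ε) = 76.3 kΩ × 0.0360/0.9640 = 2.85 kΩ.

R_th ≤ 2.85 kΩ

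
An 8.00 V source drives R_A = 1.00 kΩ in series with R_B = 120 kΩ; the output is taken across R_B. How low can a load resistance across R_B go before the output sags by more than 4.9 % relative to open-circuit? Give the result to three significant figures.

Output resistance R_th = R_A‖R_B = (1000 × 120000)/121000 = 991.7 Ω.
The fractional drop is R_th/(R_th + R_L); requiring this ≤ 0.0490 gives R_L ≥ R_th(1/0.0490 − 1) = 991.7 × 19.41 = 19.2 kΩ.

R_L(min) ≈ 19.2 kΩ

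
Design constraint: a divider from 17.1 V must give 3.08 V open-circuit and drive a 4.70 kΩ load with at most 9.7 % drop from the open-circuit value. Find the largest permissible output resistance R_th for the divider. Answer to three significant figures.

Loading drop = R_th/(R_th + R_L) ≤ 0.0970, so R_th ≤ R_L · ε/(1−ε) = 4.70 kΩ × 0.0970/0.9030 = 505 Ω.
(Any R1, R2 with R2/(R1+R2) = 0.180 and R1‖R2 ≤ 505 Ω will meet the spec.)

R_th ≤ 505 Ω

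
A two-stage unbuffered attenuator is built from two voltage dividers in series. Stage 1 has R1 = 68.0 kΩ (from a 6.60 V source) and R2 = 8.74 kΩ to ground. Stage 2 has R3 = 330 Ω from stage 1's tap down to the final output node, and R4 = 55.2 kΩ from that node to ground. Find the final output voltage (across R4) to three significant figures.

Stage 2 presents R3+R4 = 55530 Ω as a load on stage 1's tap.
Stage 1's lower leg becomes R2‖(R3+R4) = 7551 Ω, so V_mid = 6.60 × 7551/75550 = 0.6597 V.
Stage 2 is itself unloaded: V_out = V_mid × R4/(R3+R4) = 0.6597 × 55200/55530 = 0.656 V.

V_out ≈ 0.656 V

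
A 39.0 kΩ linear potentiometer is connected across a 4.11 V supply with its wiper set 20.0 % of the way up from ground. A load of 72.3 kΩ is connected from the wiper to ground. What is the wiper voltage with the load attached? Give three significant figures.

The wiper splits the pot into (1−α)R = 31.20 kΩ above and αR = 7.800 kΩ below.
Lower section ‖ load = 7.040 kΩ.
V_wiper = 4.11 × 7.040/(31.20 + 7.040) = 0.757 V.

V ≈ 0.757 V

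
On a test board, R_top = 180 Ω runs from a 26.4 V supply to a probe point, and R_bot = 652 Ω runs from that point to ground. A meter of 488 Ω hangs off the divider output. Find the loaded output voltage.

The load sits in parallel with R_bot: R_bot‖R_L = (652 × 488) / (652 + 488) = 279.1 Ω.
V_out = 26.4 × 279.1 / (180 + 279.1) = 26.4 × 279.1/459.1 = 16.0 V.

V_out ≈ 16.0 V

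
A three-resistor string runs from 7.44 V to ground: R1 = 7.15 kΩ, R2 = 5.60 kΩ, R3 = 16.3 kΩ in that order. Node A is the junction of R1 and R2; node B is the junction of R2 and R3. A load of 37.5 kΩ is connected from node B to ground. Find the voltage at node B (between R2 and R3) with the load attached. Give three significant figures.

V ≈ 3.51 V

At node B, R3 is in parallel with the load: R3‖R_L = 11.36 kΩ.
Below node A the resistance is R2 + (R3‖R_L) = 16.96 kΩ, so V_A = 7.44 × 16.96/24.11 = 5.234 V.
Then V_B = V_A × (R3‖R_L)/(R2 + R3‖R_L) = 5.234 × 11.36/16.96 = 3.51 V.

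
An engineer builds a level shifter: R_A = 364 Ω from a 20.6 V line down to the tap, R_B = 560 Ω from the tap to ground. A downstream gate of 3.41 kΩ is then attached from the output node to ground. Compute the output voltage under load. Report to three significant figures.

V_out ≈ 11.7 V

The load sits in parallel with R_B: R_B‖R_L = (560 × 3410) / (560 + 3410) = 481.0 Ω.
V_out = 20.6 × 481.0 / (364 + 481.0) = 20.6 × 481.0/845.0 = 11.7 V.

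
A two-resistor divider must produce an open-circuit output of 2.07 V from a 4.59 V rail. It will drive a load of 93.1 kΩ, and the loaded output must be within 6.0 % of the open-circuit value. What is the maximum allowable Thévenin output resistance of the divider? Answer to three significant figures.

Loading drop = R_th/(R_th + R_L) ≤ 0.0600, so R_th ≤ R_L · ε/(1−ε) = 93.1 kΩ × 0.0600/0.9400 = 5.94 kΩ.
(Any R1, R2 with R2/(R1+R2) = 0.451 and R1‖R2 ≤ 5.94 kΩ will meet the spec.)

R_th ≤ 5.94 kΩ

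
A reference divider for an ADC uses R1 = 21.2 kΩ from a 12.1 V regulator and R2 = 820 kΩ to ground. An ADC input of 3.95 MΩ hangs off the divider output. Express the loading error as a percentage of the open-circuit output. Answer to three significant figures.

0.520 %

The divider's output (Thévenin) resistance is R1‖R2 = 20.67 kΩ.
Fractional drop under load = R_th/(R_th + R_L) = 20.67 / (20.67 + 3950) = 0.005205.
So the output falls by 0.520 %.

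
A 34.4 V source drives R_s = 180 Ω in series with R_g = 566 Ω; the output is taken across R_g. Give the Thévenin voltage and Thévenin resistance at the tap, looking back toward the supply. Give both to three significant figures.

V_th = 26.1 V, R_th = 137 Ω

V_th is the open-circuit tap voltage: 34.4 × 566/(180 + 566) = 26.1 V.
With the supply zeroed, R_s and R_g appear in parallel from the tap: R_th = R_s‖R_g = (180 × 566)/746.0 = 137 Ω.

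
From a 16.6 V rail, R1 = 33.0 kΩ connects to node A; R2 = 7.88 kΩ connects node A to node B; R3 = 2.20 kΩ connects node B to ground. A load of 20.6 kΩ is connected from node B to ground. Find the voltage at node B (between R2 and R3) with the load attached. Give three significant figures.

At node B, R3 is in parallel with the load: R3‖R_L = 1.988 kΩ.
Below node A the resistance is R2 + (R3‖R_L) = 9.868 kΩ, so V_A = 16.6 × 9.868/42.87 = 3.821 V.
Then V_B = V_A × (R3‖R_L)/(R2 + R3‖R_L) = 3.821 × 1.988/9.868 = 0.770 V.

V ≈ 0.770 V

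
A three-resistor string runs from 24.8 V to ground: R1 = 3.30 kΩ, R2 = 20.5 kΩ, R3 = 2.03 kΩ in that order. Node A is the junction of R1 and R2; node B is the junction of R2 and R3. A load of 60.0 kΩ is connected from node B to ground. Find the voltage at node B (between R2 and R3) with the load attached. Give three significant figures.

At node B, R3 is in parallel with the load: R3‖R_L = 1.964 kΩ.
Below node A the resistance is R2 + (R3‖R_L) = 22.46 kΩ, so V_A = 24.8 × 22.46/25.76 = 21.62 V.
Then V_B = V_A × (R3‖R_L)/(R2 + R3‖R_L) = 21.62 × 1.964/22.46 = 1.89 V.

V ≈ 1.89 V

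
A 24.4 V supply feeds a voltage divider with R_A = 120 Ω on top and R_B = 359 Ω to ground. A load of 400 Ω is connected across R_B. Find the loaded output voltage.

V_out ≈ 14.9 V

The load sits in parallel with R_B: R_B‖R_L = (359 × 400) / (359 + 400) = 189.2 Ω.
V_out = 24.4 × 189.2 / (120 + 189.2) = 24.4 × 189.2/309.2 = 14.9 V.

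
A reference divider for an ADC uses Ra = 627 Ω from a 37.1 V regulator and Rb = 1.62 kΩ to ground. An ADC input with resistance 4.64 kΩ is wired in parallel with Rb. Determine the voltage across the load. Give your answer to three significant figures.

The load sits in parallel with Rb: Rb‖R_L = (1620 × 4640) / (1620 + 4640) = 1201 Ω.
V_out = 37.1 × 1201 / (627 + 1201) = 37.1 × 1201/1828 = 24.4 V.

V_out ≈ 24.4 V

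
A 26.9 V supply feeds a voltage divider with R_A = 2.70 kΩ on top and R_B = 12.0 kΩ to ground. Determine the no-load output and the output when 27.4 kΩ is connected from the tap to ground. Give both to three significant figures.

Unloaded: 22.0 V; loaded: 20.3 V

Open-circuit: V = 26.9 × 12.0/(2.70 + 12.0) = 22.0 V.
With the load, R_B becomes R_B‖R_L = 8.345 kΩ, so V = 26.9 × 8.345/11.05 = 20.3 V.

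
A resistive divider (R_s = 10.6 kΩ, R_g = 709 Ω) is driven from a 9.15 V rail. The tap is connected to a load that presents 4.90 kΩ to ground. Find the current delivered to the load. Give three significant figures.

R_g‖R_L = 619.4 Ω; V_out = 9.15 × 619.4/11220 = 0.5051 V.
I_L = V_out / R_L = 0.5051 / 4.90 kΩ = 0.103 mA.

I_L ≈ 0.103 mA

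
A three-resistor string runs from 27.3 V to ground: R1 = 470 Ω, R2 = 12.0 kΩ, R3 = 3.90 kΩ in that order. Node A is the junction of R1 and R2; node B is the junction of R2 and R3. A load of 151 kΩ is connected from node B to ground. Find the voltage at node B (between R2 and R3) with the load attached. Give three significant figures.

V ≈ 6.38 V

At node B, R3 is in parallel with the load: R3‖R_L = 3802 Ω.
Below node A the resistance is R2 + (R3‖R_L) = 15800 Ω, so V_A = 27.3 × 15800/16270 = 26.51 V.
Then V_B = V_A × (R3‖R_L)/(R2 + R3‖R_L) = 26.51 × 3802/15800 = 6.38 V.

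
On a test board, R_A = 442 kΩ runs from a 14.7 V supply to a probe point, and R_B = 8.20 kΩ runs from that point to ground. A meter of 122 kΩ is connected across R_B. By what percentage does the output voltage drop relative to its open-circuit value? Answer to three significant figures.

The divider's output (Thévenin) resistance is R_A‖R_B = 8.051 kΩ.
Fractional drop under load = R_th/(R_th + R_L) = 8.051 / (8.051 + 122) = 0.06190.
So the output falls by 6.19 %.

6.19 %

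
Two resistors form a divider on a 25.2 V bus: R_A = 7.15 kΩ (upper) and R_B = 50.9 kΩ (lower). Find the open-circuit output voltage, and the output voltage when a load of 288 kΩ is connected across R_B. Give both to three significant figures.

Open-circuit: V = 25.2 × 50.9/(7.15 + 50.9) = 22.1 V.
With the load, R_B becomes R_B‖R_L = 43.26 kΩ, so V = 25.2 × 43.26/50.41 = 21.6 V.

Unloaded: 22.1 V; loaded: 21.6 V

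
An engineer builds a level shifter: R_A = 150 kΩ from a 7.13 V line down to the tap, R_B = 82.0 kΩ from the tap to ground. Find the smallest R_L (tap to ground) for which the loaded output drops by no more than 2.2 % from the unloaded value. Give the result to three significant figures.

Output resistance R_th = R_A‖R_B = (150 × 82.0)/232.0 = 53.02 kΩ.
The fractional drop is R_th/(R_th + R_L); requiring this ≤ 0.0220 gives R_L ≥ R_th(1/0.0220 − 1) = 53.02 × 44.45 = 2.36 MΩ.

R_L(min) ≈ 2.36 MΩ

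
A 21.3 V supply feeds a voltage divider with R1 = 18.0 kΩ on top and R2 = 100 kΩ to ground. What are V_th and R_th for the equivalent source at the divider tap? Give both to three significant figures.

V_th is the open-circuit tap voltage: 21.3 × 100/(18.0 + 100) = 18.1 V.
With the supply zeroed, R1 and R2 appear in parallel from the tap: R_th = R1‖R2 = (18.0 × 100)/118.0 = 15.3 kΩ.

V_th = 18.1 V, R_th = 15.3 kΩ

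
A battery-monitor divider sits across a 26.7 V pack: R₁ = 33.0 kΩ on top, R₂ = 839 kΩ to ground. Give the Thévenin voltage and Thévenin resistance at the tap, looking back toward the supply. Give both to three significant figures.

V_th = 25.7 V, R_th = 31.8 kΩ

V_th is the open-circuit tap voltage: 26.7 × 839/(33.0 + 839) = 25.7 V.
With the supply zeroed, R₁ and R₂ appear in parallel from the tap: R_th = R₁‖R₂ = (33.0 × 839)/872.0 = 31.8 kΩ.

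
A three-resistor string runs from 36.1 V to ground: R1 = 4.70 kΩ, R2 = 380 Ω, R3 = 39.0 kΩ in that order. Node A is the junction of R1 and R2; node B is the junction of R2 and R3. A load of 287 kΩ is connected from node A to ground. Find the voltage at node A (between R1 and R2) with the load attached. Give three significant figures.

Below node A the series string R2+R3 = 39380 Ω sits in parallel with the 287000 Ω load: 34630 Ω.
V_A = 36.1 × 34630/(4700 + 34630) = 31.8 V.

V ≈ 31.8 V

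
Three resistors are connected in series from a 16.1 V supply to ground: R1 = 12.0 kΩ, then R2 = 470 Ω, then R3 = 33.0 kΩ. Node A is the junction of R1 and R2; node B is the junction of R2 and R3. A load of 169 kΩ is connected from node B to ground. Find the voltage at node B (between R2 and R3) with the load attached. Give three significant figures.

V ≈ 11.1 V

At node B, R3 is in parallel with the load: R3‖R_L = 27610 Ω.
Below node A the resistance is R2 + (R3‖R_L) = 28080 Ω, so V_A = 16.1 × 28080/40080 = 11.28 V.
Then V_B = V_A × (R3‖R_L)/(R2 + R3‖R_L) = 11.28 × 27610/28080 = 11.1 V.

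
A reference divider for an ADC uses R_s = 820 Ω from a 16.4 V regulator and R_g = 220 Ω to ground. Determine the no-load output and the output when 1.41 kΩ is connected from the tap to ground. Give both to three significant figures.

Unloaded: 3.47 V; loaded: 3.09 V

Open-circuit: V = 16.4 × 220/(820 + 220) = 3.47 V.
With the load, R_g becomes R_g‖R_L = 190.3 Ω, so V = 16.4 × 190.3/1010 = 3.09 V.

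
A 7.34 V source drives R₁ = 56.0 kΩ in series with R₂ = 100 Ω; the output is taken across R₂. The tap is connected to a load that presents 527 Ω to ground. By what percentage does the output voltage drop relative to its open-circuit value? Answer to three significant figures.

Unloaded V = 7.34 × 100/56100 = 0.01308 V.
Loaded: R₂‖R_L = 84.05 Ω, giving V = 7.34 × 84.05/56080 = 0.01100 V.
Drop = (0.01308 − 0.01100) / 0.01308 = 15.9 %.

15.9 %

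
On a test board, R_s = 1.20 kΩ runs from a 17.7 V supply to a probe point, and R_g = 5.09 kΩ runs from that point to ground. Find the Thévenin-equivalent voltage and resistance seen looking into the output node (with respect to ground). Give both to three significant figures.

V_th = 14.3 V, R_th = 971 Ω

V_th is the open-circuit tap voltage: 17.7 × 5.09/(1.20 + 5.09) = 14.3 V.
With the supply zeroed, R_s and R_g appear in parallel from the tap: R_th = R_s‖R_g = (1.20 × 5.09)/6.290 = 971 Ω.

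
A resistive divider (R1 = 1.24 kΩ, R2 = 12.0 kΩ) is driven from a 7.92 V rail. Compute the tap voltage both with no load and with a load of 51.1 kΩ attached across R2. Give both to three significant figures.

Unloaded: 7.18 V; loaded: 7.02 V

Open-circuit: V = 7.92 × 12.0/(1.24 + 12.0) = 7.18 V.
With the load, R2 becomes R2‖R_L = 9.718 kΩ, so V = 7.92 × 9.718/10.96 = 7.02 V.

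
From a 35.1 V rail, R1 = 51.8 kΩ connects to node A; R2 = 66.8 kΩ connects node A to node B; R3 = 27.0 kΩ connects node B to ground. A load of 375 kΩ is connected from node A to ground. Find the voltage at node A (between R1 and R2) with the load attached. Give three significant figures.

V ≈ 20.8 V

Below node A the series string R2+R3 = 93.80 kΩ sits in parallel with the 375 kΩ load: 75.03 kΩ.
V_A = 35.1 × 75.03/(51.8 + 75.03) = 20.8 V.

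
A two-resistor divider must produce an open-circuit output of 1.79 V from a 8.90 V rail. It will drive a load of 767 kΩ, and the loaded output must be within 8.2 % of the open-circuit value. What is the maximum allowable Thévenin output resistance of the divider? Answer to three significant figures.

R_th ≤ 68.5 kΩ

Loading drop = R_th/(R_th + R_L) ≤ 0.0820, so R_th ≤ R_L · ε/(1−ε) = 767 kΩ × 0.0820/0.9180 = 68.5 kΩ.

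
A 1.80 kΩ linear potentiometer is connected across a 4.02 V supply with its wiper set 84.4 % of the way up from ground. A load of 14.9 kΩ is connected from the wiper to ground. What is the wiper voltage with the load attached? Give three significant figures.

V ≈ 3.34 V

The wiper splits the pot into (1−α)R = 280.8 Ω above and αR = 1519 Ω below.
Lower section ‖ load = 1379 Ω.
V_wiper = 4.02 × 1379/(280.8 + 1379) = 3.34 V.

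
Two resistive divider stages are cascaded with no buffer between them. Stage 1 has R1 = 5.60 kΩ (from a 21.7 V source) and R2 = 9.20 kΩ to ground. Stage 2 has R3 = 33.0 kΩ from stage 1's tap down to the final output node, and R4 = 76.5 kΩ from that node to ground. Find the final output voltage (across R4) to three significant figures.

V_out ≈ 9.13 V

Stage 2 presents R3+R4 = 109.5 kΩ as a load on stage 1's tap.
Stage 1's lower leg becomes R2‖(R3+R4) = 8.487 kΩ, so V_mid = 21.7 × 8.487/14.09 = 13.07 V.
Stage 2 is itself unloaded: V_out = V_mid × R4/(R3+R4) = 13.07 × 76.5/109.5 = 9.13 V.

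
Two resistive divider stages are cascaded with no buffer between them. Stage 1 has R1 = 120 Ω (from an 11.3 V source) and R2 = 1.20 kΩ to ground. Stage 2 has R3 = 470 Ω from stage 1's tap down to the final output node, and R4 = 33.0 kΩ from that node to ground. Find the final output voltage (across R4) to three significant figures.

V_out ≈ 10.1 V

Stage 2 presents R3+R4 = 33470 Ω as a load on stage 1's tap.
Stage 1's lower leg becomes R2‖(R3+R4) = 1158 Ω, so V_mid = 11.3 × 1158/1278 = 10.24 V.
Stage 2 is itself unloaded: V_out = V_mid × R4/(R3+R4) = 10.24 × 33000/33470 = 10.1 V.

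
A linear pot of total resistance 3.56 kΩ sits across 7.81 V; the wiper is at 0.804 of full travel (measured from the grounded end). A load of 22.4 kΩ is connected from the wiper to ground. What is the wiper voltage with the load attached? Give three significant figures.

V ≈ 6.13 V

The wiper splits the pot into (1−α)R = 697.8 Ω above and αR = 2862 Ω below.
Lower section ‖ load = 2538 Ω.
V_wiper = 7.81 × 2538/(697.8 + 2538) = 6.13 V.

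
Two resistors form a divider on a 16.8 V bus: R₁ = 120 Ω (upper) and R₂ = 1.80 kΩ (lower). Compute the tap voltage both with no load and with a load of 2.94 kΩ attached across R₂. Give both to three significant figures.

Open-circuit: V = 16.8 × 1800/(120 + 1800) = 15.8 V.
With the load, R₂ becomes R₂‖R_L = 1116 Ω, so V = 16.8 × 1116/1236 = 15.2 V.

Unloaded: 15.8 V; loaded: 15.2 V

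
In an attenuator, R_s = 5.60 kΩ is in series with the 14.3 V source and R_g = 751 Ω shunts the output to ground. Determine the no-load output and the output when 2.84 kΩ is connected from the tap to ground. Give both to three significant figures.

Unloaded: 1.69 V; loaded: 1.37 V

Open-circuit: V = 14.3 × 751/(5600 + 751) = 1.69 V.
With the load, R_g becomes R_g‖R_L = 593.9 Ω, so V = 14.3 × 593.9/6194 = 1.37 V.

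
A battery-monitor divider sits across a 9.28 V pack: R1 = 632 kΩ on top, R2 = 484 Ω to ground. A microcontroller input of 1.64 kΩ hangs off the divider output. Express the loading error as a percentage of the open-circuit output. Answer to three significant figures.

22.8 %

The divider's output (Thévenin) resistance is R1‖R2 = 483.6 Ω.
Fractional drop under load = R_th/(R_th + R_L) = 483.6 / (483.6 + 1640) = 0.2277.
So the output falls by 22.8 %.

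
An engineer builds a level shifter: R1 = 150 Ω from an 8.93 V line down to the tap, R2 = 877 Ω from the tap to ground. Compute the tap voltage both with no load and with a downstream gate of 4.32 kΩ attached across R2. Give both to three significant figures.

Open-circuit: V = 8.93 × 877/(150 + 877) = 7.63 V.
With the load, R2 becomes R2‖R_L = 729.0 Ω, so V = 8.93 × 729.0/879.0 = 7.41 V.

Unloaded: 7.63 V; loaded: 7.41 V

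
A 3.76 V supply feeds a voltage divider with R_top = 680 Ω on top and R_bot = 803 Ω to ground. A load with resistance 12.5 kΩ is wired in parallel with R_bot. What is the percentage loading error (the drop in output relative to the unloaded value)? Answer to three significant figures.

2.86 %

The divider's output (Thévenin) resistance is R_top‖R_bot = 368.2 Ω.
Fractional drop under load = R_th/(R_th + R_L) = 368.2 / (368.2 + 12500) = 0.02861.
So the output falls by 2.86 %.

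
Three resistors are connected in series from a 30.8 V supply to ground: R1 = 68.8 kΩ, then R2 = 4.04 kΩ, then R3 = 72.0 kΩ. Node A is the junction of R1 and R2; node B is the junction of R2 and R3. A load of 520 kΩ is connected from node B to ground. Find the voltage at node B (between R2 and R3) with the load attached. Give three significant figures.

At node B, R3 is in parallel with the load: R3‖R_L = 63.24 kΩ.
Below node A the resistance is R2 + (R3‖R_L) = 67.28 kΩ, so V_A = 30.8 × 67.28/136.1 = 15.23 V.
Then V_B = V_A × (R3‖R_L)/(R2 + R3‖R_L) = 15.23 × 63.24/67.28 = 14.3 V.

V ≈ 14.3 V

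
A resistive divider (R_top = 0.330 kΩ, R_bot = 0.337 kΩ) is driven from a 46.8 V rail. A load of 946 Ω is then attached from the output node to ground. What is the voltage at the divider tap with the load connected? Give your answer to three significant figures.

The load sits in parallel with R_bot: R_bot‖R_L = (337 × 946) / (337 + 946) = 248.5 Ω.
V_out = 46.8 × 248.5 / (330 + 248.5) = 46.8 × 248.5/578.5 = 20.1 V.
(Unloaded it would have been 23.6 V.)

V_out ≈ 20.1 V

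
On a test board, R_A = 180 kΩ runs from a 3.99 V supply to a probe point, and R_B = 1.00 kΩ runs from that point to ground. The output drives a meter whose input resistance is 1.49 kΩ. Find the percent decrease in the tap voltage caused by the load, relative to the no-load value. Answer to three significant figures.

The divider's output (Thévenin) resistance is R_A‖R_B = 0.9945 kΩ.
Fractional drop under load = R_th/(R_th + R_L) = 0.9945 / (0.9945 + 1.49) = 0.4003.
So the output falls by 40.0 %.

40.0 %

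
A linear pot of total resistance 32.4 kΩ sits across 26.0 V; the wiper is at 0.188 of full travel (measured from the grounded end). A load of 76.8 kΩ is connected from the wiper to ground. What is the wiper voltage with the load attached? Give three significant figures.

The wiper splits the pot into (1−α)R = 26.31 kΩ above and αR = 6.091 kΩ below.
Lower section ‖ load = 5.644 kΩ.
V_wiper = 26.0 × 5.644/(26.31 + 5.644) = 4.59 V.

V ≈ 4.59 V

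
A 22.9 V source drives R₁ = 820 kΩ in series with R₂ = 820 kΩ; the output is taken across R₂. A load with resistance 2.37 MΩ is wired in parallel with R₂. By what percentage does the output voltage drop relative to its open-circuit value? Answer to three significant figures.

14.7 %

Unloaded V = 22.9 × 820/1640 = 11.450 V.
Loaded: R₂‖R_L = 609.2 kΩ, giving V = 22.9 × 609.2/1429 = 9.7613 V.
Drop = (11.450 − 9.7613) / 11.450 = 14.7 %.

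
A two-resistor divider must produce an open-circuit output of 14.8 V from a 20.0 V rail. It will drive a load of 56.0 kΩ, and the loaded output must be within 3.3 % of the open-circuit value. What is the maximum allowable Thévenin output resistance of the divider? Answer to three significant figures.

Loading drop = R_th/(R_th + R_L) ≤ 0.0330, so R_th ≤ R_L · ε/(1−ε) = 56.0 kΩ × 0.0330/0.9670 = 1.91 kΩ.

R_th ≤ 1.91 kΩ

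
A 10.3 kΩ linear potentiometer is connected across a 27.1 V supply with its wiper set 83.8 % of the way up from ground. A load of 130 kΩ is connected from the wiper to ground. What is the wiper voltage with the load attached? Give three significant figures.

The wiper splits the pot into (1−α)R = 1.669 kΩ above and αR = 8.631 kΩ below.
Lower section ‖ load = 8.094 kΩ.
V_wiper = 27.1 × 8.094/(1.669 + 8.094) = 22.5 V.

V ≈ 22.5 V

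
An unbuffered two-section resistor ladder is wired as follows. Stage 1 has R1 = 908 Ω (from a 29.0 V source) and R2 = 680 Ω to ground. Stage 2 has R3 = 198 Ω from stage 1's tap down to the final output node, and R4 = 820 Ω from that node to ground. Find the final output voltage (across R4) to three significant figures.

Stage 2 presents R3+R4 = 1018 Ω as a load on stage 1's tap.
Stage 1's lower leg becomes R2‖(R3+R4) = 407.7 Ω, so V_mid = 29.0 × 407.7/1316 = 8.986 V.
Stage 2 is itself unloaded: V_out = V_mid × R4/(R3+R4) = 8.986 × 820/1018 = 7.24 V.

V_out ≈ 7.24 V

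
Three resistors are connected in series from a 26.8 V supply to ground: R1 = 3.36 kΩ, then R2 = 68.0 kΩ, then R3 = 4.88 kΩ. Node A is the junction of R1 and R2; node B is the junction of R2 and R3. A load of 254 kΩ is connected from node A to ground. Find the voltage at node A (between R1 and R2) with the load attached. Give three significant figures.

Below node A the series string R2+R3 = 72.88 kΩ sits in parallel with the 254 kΩ load: 56.63 kΩ.
V_A = 26.8 × 56.63/(3.36 + 56.63) = 25.3 V.

V ≈ 25.3 V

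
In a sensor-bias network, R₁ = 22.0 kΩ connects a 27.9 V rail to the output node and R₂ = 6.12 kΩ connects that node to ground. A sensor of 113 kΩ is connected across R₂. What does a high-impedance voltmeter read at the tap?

V_out ≈ 5.83 V

The load sits in parallel with R₂: R₂‖R_L = (6.12 × 113) / (6.12 + 113) = 5.806 kΩ.
V_out = 27.9 × 5.806 / (22.0 + 5.806) = 27.9 × 5.806/27.81 = 5.83 V.
(Unloaded it would have been 6.07 V.)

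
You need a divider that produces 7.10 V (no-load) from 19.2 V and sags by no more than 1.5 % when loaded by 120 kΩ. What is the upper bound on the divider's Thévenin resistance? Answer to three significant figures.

R_th ≤ 1.83 kΩ

Loading drop = R_th/(R_th + R_L) ≤ 0.0150, so R_th ≤ R_L · ε/(1−ε) = 120 kΩ × 0.0150/0.9850 = 1.83 kΩ.
(Any R1, R2 with R2/(R1+R2) = 0.370 and R1‖R2 ≤ 1.83 kΩ will meet the spec.)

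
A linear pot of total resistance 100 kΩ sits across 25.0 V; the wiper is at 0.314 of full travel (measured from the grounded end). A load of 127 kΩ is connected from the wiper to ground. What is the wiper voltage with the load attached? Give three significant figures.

The wiper splits the pot into (1−α)R = 68.60 kΩ above and αR = 31.40 kΩ below.
Lower section ‖ load = 25.18 kΩ.
V_wiper = 25.0 × 25.18/(68.60 + 25.18) = 6.71 V.

V ≈ 6.71 V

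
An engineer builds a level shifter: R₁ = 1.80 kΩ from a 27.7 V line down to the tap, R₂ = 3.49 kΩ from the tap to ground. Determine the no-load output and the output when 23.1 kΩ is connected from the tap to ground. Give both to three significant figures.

Unloaded: 18.3 V; loaded: 17.4 V

Open-circuit: V = 27.7 × 3.49/(1.80 + 3.49) = 18.3 V.
With the load, R₂ becomes R₂‖R_L = 3.032 kΩ, so V = 27.7 × 3.032/4.832 = 17.4 V.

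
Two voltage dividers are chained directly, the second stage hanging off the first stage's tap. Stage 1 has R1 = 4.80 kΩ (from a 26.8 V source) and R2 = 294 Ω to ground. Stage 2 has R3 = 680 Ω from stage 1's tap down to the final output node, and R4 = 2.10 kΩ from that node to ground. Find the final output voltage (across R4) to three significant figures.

Stage 2 presents R3+R4 = 2780 Ω as a load on stage 1's tap.
Stage 1's lower leg becomes R2‖(R3+R4) = 265.9 Ω, so V_mid = 26.8 × 265.9/5066 = 1.407 V.
Stage 2 is itself unloaded: V_out = V_mid × R4/(R3+R4) = 1.407 × 2100/2780 = 1.06 V.

V_out ≈ 1.06 V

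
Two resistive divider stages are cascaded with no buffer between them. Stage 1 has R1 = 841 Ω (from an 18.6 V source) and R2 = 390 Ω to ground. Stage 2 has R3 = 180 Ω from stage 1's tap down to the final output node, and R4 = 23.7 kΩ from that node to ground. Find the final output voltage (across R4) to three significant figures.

Stage 2 presents R3+R4 = 23880 Ω as a load on stage 1's tap.
Stage 1's lower leg becomes R2‖(R3+R4) = 383.7 Ω, so V_mid = 18.6 × 383.7/1225 = 5.828 V.
Stage 2 is itself unloaded: V_out = V_mid × R4/(R3+R4) = 5.828 × 23700/23880 = 5.78 V.

V_out ≈ 5.78 V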